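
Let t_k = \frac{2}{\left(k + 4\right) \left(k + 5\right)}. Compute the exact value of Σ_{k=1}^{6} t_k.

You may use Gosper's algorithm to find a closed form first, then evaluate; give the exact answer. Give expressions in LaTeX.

Σ = 12/55

t_(k+1)/t_k = (k + 4)/(k + 6).
Factor: A=k + 4; B=k + 6; C=1.
Key eq: (k + 4)·f(k+1) = (k + 5)·f(k) + (1).
Degrees (1,1,0) ⇒ d ≤ 1.
A polynomial solution: f(k) = k/4.
Get s_k = R·t_k = k/(2*(k + 4)) with R(k) = B(k−1)f(k)/C(k) = k*(k + 5)/4.
s_(k+1) − s_k = 2/(k**2 + 9*k + 20) = t_k.
Sum = s_(7) − s_(1); s_(7) = 7/22, s_(1) = 1/10 ⇒ 12/55.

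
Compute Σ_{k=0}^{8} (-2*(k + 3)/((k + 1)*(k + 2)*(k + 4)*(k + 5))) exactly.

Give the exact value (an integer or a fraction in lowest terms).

t_(k+1)/t_k = (k + 1)*(k + 4)**2/((k + 3)**2*(k + 6)).
Gosper form: A/B · C(k+1)/C(k) with A=k + 1, B=k + 6, C=k**2 + 6*k + 9.
f must satisfy (k + 1)·f(k+1) − (k + 5)·f(k) = k**2 + 6*k + 9.
d = 4 from the (1,1,2) case.
Solve for f: f(k) = k*(k + 2)*(k + 3)*(k + 5)/8 (degree 4 ≤ 4).
Certificate R = B(k−1)f/C = k*(k + 2)*(k + 5)**2/(8*(k + 3)) gives s_k = k*(-k - 5)/(4*(k**2 + 5*k + 4)).
Check: Δs_k = 2*(-k - 3)/(k**4 + 12*k**3 + 49*k**2 + 78*k + 40). ✓
Σ_(k=0)^(8) t_k = s_(9) − s_(0) = -63/260 − (0) = -63/260.

Σ = -63/260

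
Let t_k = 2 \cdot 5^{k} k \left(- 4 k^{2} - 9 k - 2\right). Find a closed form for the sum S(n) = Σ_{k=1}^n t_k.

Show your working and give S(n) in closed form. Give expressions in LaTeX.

t_(k+1)/t_k = 5*(4*k**3 + 21*k**2 + 32*k + 15)/(k*(4*k**2 + 9*k + 2)).
A = 5, B = 1, C = k**3 + 9*k**2/4 + k/2.
f must satisfy (5)·f(k+1) − (1)·f(k) = k**3 + 9*k**2/4 + k/2.
From deg A=0, deg B=0, deg C=3: d=3.
Solve for f: f(k) = k*(k - 1)*(2*k - 1)/8 (degree 3 ≤ 3).
Certificate R = B(k−1)f/C = (k - 1)*(2*k - 1)/(2*(k + 2)*(4*k + 1)) gives s_k = 5**k*k*(-2*k**2 + 3*k - 1).
Verify: 2*5**k*k*(-4*k**2 - 9*k - 2) matches t_k.
s_(n+1) = 5**(n + 1)*n*(-2*n**2 - 3*n - 1) and s_(1) = 0, so S(n) = 5**(n + 1)*n*(-2*n**2 - 3*n - 1).

S(n) = 5^{n + 1} n \left(- 2 n^{2} - 3 n - 1\right)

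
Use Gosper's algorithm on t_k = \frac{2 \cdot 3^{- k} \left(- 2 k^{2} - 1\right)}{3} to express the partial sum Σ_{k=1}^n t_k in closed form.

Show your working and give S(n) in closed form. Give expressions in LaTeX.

Ratio r(k) = (2*(k + 1)**2 + 1)/(3*(2*k**2 + 1)).
Gosper form: A/B · C(k+1)/C(k) with A=1/3, B=1, C=k**2 + 1/2.
Solve (1/3)·f(k+1) − (1)·f(k) = k**2 + 1/2.
Degrees (0,0,2) ⇒ d ≤ 2.
Coefficient equations give f(k) = -3*(2*k**2 + 2*k + 3)/4.
So s_k = (B(k−1)f/C)·t_k = (-3*(2*k**2 + 2*k + 3)/(2*(2*k**2 + 1)))·t_k = (2*k**2 + 2*k + 3)/3**k.
Check: Δs_k = 2*(-2*k**2 - 1)/(3*3**k). ✓
Evaluate: s_(n+1) = 3**(-n - 1)*(2*n**2 + 6*n + 7); subtract s_(1) = 7/3 ⇒ S(n) = 3**(-n - 1)*(-7*3**n + 2*n**2 + 6*n + 7).

S(n) = 3^{- n - 1} \left(- 7 \cdot 3^{n} + 2 n^{2} + 6 n + 7\right)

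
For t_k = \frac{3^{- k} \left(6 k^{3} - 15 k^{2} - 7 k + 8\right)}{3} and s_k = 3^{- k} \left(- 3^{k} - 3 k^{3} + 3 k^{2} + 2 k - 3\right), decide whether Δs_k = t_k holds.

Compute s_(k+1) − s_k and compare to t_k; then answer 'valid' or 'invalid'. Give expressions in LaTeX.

s_(k+1) = (-3*3**k - 3*k**3 - 6*k**2 - k - 1)/(3*3**k)
s_(k+1) − s_k = (6*k**3 - 15*k**2 - 7*k + 8)/(3*3**k)
(s_(k+1) − s_k) − t_k = 0

Valid — Δs_k = t_k.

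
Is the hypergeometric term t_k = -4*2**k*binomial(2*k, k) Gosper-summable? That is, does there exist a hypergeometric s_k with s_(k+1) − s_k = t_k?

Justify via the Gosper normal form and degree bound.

No — key equation has no polynomial f.

r(k) = 4*(2*k + 1)/(k + 1) after simplifying.
Factor: A=8*k + 4; B=k + 1; C=1.
Set up (8*k + 4)·f(k+1) − (k)·f(k) − (1) = 0.
d = -1 from the (1,1,0) case.
deg f ≤ -1 is impossible — no certificate.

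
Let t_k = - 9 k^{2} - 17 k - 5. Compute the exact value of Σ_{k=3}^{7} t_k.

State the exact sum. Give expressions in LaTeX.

Σ = -1665

Step 1: r(k) = (9*k**2 + 35*k + 31)/(9*k**2 + 17*k + 5).
Normal form (A,B,C) = (1, 1, k**2 + 17*k/9 + 5/9).
Set up (1)·f(k+1) − (1)·f(k) − (k**2 + 17*k/9 + 5/9) = 0.
From deg A=0, deg B=0, deg C=2: d=3.
Coefficient equations give f(k) = k*(3*k**2 + 4*k - 2)/9.
Certificate R = B(k−1)f/C = k*(3*k**2 + 4*k - 2)/(9*k**2 + 17*k + 5) gives s_k = k*(-3*k**2 - 4*k + 2).
Δs = -9*k**2 - 17*k - 5, as required.
Evaluate s at k=8 and k=3: -1776 and -111; difference -1665.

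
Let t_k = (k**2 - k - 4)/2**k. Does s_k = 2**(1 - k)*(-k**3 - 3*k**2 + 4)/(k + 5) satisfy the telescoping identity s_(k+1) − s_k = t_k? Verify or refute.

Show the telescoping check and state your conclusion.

s_(k+1) = k*(-k**2 - 6*k - 9)/(2**k*(k + 6))
s_(k+1) − s_k = (k**4 + 7*k**3 - 3*k**2 - 53*k - 48)/(2**k*(k**2 + 11*k + 30))
(s_(k+1) − s_k) − t_k = 3*(-k**3 - 6*k**2 + 7*k + 24)/(2**k*(k**2 + 11*k + 30))

Invalid: residual 3*(-k**3 - 6*k**2 + 7*k + 24)/(2**k*(k**2 + 11*k + 30)) ≠ 0.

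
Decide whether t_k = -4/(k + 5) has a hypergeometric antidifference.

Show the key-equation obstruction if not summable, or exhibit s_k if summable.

No — the linear system for f has no solution.

r(k) = (k + 5)/(k + 6) after simplifying.
A = k + 5, B = k + 6, C = 1.
Set up (k + 5)·f(k+1) − (k + 5)·f(k) − (1) = 0.
d = 0 from the (1,1,0) case.
Write f(k) = c0. Then LHS − RHS = -1, requiring -1 = 0: contradictory. No certificate.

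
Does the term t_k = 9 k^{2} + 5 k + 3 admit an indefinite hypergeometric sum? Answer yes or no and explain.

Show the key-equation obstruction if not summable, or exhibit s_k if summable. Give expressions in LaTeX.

Yes. s_k = k \left(3 k^{2} - 2 k + 2\right).

t_(k+1)/t_k = (9*k**2 + 23*k + 17)/(9*k**2 + 5*k + 3).
Gosper form: A/B · C(k+1)/C(k) with A=1, B=1, C=k**2 + 5*k/9 + 1/3.
Solve (1)·f(k+1) − (1)·f(k) = k**2 + 5*k/9 + 1/3.
Bound: deg f ≤ 3.
A polynomial solution: f(k) = k*(3*k**2 - 2*k + 2)/9.
Get s_k = R·t_k = k*(3*k**2 - 2*k + 2) with R(k) = B(k−1)f(k)/C(k) = k*(3*k**2 - 2*k + 2)/(9*k**2 + 5*k + 3).
Verify: 9*k**2 + 5*k + 3 matches t_k.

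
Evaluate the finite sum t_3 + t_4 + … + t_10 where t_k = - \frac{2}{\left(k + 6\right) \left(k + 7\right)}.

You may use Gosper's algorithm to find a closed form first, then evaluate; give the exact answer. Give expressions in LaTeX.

t_(k+1)/t_k = (k + 6)/(k + 8).
Gosper form: A/B · C(k+1)/C(k) with A=k + 6, B=k + 8, C=1.
Need (k + 6)·f(k+1) − (k + 7)·f(k) = 1.
deg f ≤ 1 (via 1,1,0).
Solve for f: f(k) = k/6 (degree 1 ≤ 1).
So s_k = (B(k−1)f/C)·t_k = (k*(k + 7)/6)·t_k = -k/(3*k + 18).
Check: Δs_k = -2/(k**2 + 13*k + 42). ✓
Sum = s_(11) − s_(3); s_(11) = -11/51, s_(3) = -1/9 ⇒ -16/153.

Σ = -16/153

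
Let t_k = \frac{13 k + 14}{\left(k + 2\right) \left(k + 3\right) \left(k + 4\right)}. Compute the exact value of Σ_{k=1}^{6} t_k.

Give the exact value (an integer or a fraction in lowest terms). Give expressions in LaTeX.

Σ = 91/60

Ratio r(k) = (k + 2)*(13*k + 27)/((k + 5)*(13*k + 14)).
Gosper form: A/B · C(k+1)/C(k) with A=k + 2, B=k + 5, C=k + 14/13.
Set up (k + 2)·f(k+1) − (k + 4)·f(k) − (k + 14/13) = 0.
deg f ≤ 2 (via 1,1,1).
Solve for f: f(k) = k*(10*k + 11)/39 (degree 2 ≤ 2).
Then R = B(k−1)f/C = k*(k + 4)*(10*k + 11)/(3*(13*k + 14)), so s_k = R(k)·t_k = k*(10*k + 11)/(3*(k + 2)*(k + 3)).
Check: Δs_k = (13*k + 14)/(k**3 + 9*k**2 + 26*k + 24). ✓
Σ_(k=1)^(6) t_k = s_(7) − s_(1) = 21/10 − (7/12) = 91/60.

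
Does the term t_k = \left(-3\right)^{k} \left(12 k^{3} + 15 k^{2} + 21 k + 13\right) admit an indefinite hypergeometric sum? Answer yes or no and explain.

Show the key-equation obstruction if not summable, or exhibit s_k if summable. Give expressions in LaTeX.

Yes. s_k = \left(-3\right)^{k} \left(- 3 k^{3} + 3 k^{2} - 3 k - 1\right).

Step 1: r(k) = 3*(-12*k**3 - 51*k**2 - 87*k - 61)/(12*k**3 + 15*k**2 + 21*k + 13).
Factor: A=-3; B=1; C=k**3 + 5*k**2/4 + 7*k/4 + 13/12.
Key eq: (-3)·f(k+1) = (1)·f(k) + (k**3 + 5*k**2/4 + 7*k/4 + 13/12).
From deg A=0, deg B=0, deg C=3: d=3.
Match coefficients ⇒ f(k) = -(3*k**3 - 3*k**2 + 3*k + 1)/12.
Get s_k = R·t_k = (-3)**k*(-3*k**3 + 3*k**2 - 3*k - 1) with R(k) = B(k−1)f(k)/C(k) = -(3*k**3 - 3*k**2 + 3*k + 1)/(12*k**3 + 15*k**2 + 21*k + 13).
Check: Δs_k = (-3)**k*(12*k**3 + 15*k**2 + 21*k + 13). ✓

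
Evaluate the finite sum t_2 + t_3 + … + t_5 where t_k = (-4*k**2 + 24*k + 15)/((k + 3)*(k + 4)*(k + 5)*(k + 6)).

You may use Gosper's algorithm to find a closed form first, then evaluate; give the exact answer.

r(k) = (k + 3)*(24*k - 4*(k + 1)**2 + 39)/((k + 7)*(-4*k**2 + 24*k + 15)) after simplifying.
Factor: A=k + 3; B=k + 7; C=k**2 - 6*k - 15/4.
Solve (k + 3)·f(k+1) − (k + 6)·f(k) = k**2 - 6*k - 15/4.
Degrees (1,1,2) ⇒ d ≤ 3.
Solve for f: f(k) = k*(k**2 - 228*k - 73)/240 (degree 3 ≤ 3).
R(k) = B(k−1)·f(k)/C(k) = k*(k + 6)*(k**2 - 228*k - 73)/(60*(4*k**2 - 24*k - 15)); s_k = R·t_k = k*(-k**2 + 228*k + 73)/(60*(k + 3)*(k + 4)*(k + 5)).
Check: Δs_k = (-4*k**2 + 24*k + 15)/(k**4 + 18*k**3 + 119*k**2 + 342*k + 360). ✓
Telescoping: Σ = s_(6) − s_(2) = 281/1980 − (1/12) = 29/495.

Σ = 29/495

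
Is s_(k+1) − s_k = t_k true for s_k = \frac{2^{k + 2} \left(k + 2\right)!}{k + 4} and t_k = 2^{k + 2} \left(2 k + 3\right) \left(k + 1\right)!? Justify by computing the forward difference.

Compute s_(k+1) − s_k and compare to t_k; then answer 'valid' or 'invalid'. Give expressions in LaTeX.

Invalid: residual - \frac{2^{k + 3} \left(2 k^{2} + 11 k + 11\right) \left(k + 1\right)!}{\left(k + 4\right) \left(k + 5\right)} ≠ 0.

s_(k+1) = 2**(k + 3)*factorial(k + 3)/(k + 5)
s_(k+1) − s_k = 2**(k + 2)*(2*k**2 + 13*k + 19)*factorial(k + 2)/((k + 4)*(k + 5))
(s_(k+1) − s_k) − t_k = -2**(k + 3)*(2*k**2 + 11*k + 11)*factorial(k + 1)/((k + 4)*(k + 5))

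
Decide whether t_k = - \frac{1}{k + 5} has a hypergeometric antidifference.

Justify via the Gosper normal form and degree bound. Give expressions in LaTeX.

No; the coefficient equations for f are inconsistent.

Ratio r(k) = (k + 5)/(k + 6).
Gosper form: A/B · C(k+1)/C(k) with A=k + 5, B=k + 6, C=1.
Need (k + 5)·f(k+1) − (k + 5)·f(k) = 1.
From deg A=1, deg B=1, deg C=0: d=0.
Write f(k) = c0. Then LHS − RHS = -1, requiring -1 = 0: contradictory. No certificate.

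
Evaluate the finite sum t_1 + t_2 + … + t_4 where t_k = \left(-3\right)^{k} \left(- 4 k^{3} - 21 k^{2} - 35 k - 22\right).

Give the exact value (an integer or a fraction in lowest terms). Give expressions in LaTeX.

Σ = -51252

Ratio r(k) = 3*(-4*k**3 - 33*k**2 - 89*k - 82)/(4*k**3 + 21*k**2 + 35*k + 22).
So A=-3 and B=1, with C=k**3 + 21*k**2/4 + 35*k/4 + 11/2.
Set up (-3)·f(k+1) − (1)·f(k) − (k**3 + 21*k**2/4 + 35*k/4 + 11/2) = 0.
deg f ≤ 3 (via 0,0,3).
Coefficient equations give f(k) = -(k**3 + 3*k**2 + 2*k + 1)/4.
R(k) = B(k−1)·f(k)/C(k) = -(k**3 + 3*k**2 + 2*k + 1)/(4*k**3 + 21*k**2 + 35*k + 22); s_k = R·t_k = (-3)**k*(k**3 + 3*k**2 + 2*k + 1).
s_(k+1) − s_k = (-3)**k*(-4*k**3 - 21*k**2 - 35*k - 22) = t_k.
Sum = s_(5) − s_(1); s_(5) = -51273, s_(1) = -21 ⇒ -51252.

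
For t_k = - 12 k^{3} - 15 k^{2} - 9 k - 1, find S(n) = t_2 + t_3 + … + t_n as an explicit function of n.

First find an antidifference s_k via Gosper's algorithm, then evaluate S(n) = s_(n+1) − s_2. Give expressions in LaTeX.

r(k) = (12*k**3 + 51*k**2 + 75*k + 37)/(12*k**3 + 15*k**2 + 9*k + 1) after simplifying.
Take A(k)=1, B(k)=1, C(k)=k**3 + 5*k**2/4 + 3*k/4 + 1/12.
Solve (1)·f(k+1) − (1)·f(k) = k**3 + 5*k**2/4 + 3*k/4 + 1/12.
Bound: deg f ≤ 4.
A polynomial solution: f(k) = k*(3*k**3 - k**2 - 1)/12.
So s_k = (B(k−1)f/C)·t_k = (k*(3*k**3 - k**2 - 1)/(12*k**3 + 15*k**2 + 9*k + 1))·t_k = -3*k**4 + k**3 + k.
Check: Δs_k = -12*k**3 - 15*k**2 - 9*k - 1. ✓
Evaluate: s_(n+1) = -3*n**4 - 11*n**3 - 15*n**2 - 8*n - 1; subtract s_(2) = -38 ⇒ S(n) = -3*n**4 - 11*n**3 - 15*n**2 - 8*n + 37.

S(n) = - 3 n^{4} - 11 n^{3} - 15 n^{2} - 8 n + 37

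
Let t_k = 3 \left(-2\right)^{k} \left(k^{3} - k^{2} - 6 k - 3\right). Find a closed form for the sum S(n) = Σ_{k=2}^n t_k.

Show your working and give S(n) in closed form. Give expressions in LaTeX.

S(n) = 2 \left(-2\right)^{n} n^{3} - 14 \left(-2\right)^{n} n - 10 \left(-2\right)^{n} - 44

The ratio is 2*(-k**3 - 2*k**2 + 5*k + 9)/(k**3 - k**2 - 6*k - 3).
Factor: A=-2; B=1; C=k**3 - k**2 - 6*k - 3.
f must satisfy (-2)·f(k+1) − (1)·f(k) = k**3 - k**2 - 6*k - 3.
Degrees (0,0,3) ⇒ d ≤ 3.
A polynomial solution: f(k) = -(k**3 - 3*k**2 - 4*k + 1)/3.
Get s_k = R·t_k = (-2)**k*(-k**3 + 3*k**2 + 4*k - 1) with R(k) = B(k−1)f(k)/C(k) = -(k**3 - 3*k**2 - 4*k + 1)/(3*(k**3 - k**2 - 6*k - 3)).
Check: Δs_k = 3*(-2)**k*(k**3 - k**2 - 6*k - 3). ✓
Σ_(k=2)^n t_k = s_(n+1) − s_(2) = ((-2)**(n + 1)*(-n**3 + 7*n + 5)) − (44), i.e. 2*(-2)**n*n**3 - 14*(-2)**n*n - 10*(-2)**n - 44.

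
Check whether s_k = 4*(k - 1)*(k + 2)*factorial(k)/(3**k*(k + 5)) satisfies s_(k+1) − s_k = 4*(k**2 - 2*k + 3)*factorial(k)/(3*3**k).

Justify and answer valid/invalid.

s_(k+1) = 4*k*(k + 3)*factorial(k + 1)/(3*3**k*(k + 6))
s_(k+1) − s_k = 4*(k**4 + 6*k**3 + 2*k**2 + 3*k + 36)*factorial(k)/(3*3**k*(k + 5)*(k + 6))
(s_(k+1) − s_k) − t_k = -4*(k**3 + 3*k**2 - 10*k + 18)*factorial(k)/(3**k*(k + 5)*(k + 6))

Invalid: residual -4*(k**3 + 3*k**2 - 10*k + 18)*factorial(k)/(3**k*(k + 5)*(k + 6)) ≠ 0.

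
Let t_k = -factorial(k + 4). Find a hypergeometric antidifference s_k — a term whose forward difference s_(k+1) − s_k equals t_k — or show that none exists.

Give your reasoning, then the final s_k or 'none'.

Compute t_(k+1)/t_k: get k + 5.
Normal form (A,B,C) = (k + 5, 1, 1).
Solve (k + 5)·f(k+1) − (1)·f(k) = 1.
From deg A=1, deg B=0, deg C=0: d=-1.
d = -1 < 0 ⇒ no nonzero polynomial f; not summable.

no hypergeometric antidifference exists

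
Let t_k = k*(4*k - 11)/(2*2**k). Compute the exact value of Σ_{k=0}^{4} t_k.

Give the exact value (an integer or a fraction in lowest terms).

Ratio r(k) = (k + 1)*(4*k - 7)/(2*k*(4*k - 11)).
Take A(k)=1/2, B(k)=1, C(k)=k**2 - 11*k/4.
Set up (1/2)·f(k+1) − (1)·f(k) − (k**2 - 11*k/4) = 0.
Bound: deg f ≤ 2.
Match coefficients ⇒ f(k) = -(4*k**2 - 3*k + 1)/2.
R(k) = B(k−1)·f(k)/C(k) = -2*(4*k**2 - 3*k + 1)/(k*(4*k - 11)); s_k = R·t_k = (-4*k**2 + 3*k - 1)/2**k.
Verify: k*(4*k - 11)/(2*2**k) matches t_k.
Evaluate s at k=5 and k=0: -43/16 and -1; difference -27/16.

Σ = -27/16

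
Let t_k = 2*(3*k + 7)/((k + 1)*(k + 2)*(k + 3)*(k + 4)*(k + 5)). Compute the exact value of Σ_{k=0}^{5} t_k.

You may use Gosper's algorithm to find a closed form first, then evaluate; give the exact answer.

Σ = 103/630

r(k) = (k + 1)*(3*k + 10)/((k + 6)*(3*k + 7)) after simplifying.
Factor: A=k + 1; B=k + 6; C=k + 7/3.
Solve (k + 1)·f(k+1) − (k + 5)·f(k) = k + 7/3.
d = 4 from the (1,1,1) case.
A polynomial solution: f(k) = k*(k + 2)*(k**2 + 8*k + 19)/36.
Certificate R = B(k−1)f/C = k*(k + 2)*(k + 5)*(k**2 + 8*k + 19)/(12*(3*k + 7)) gives s_k = k*(k**2 + 8*k + 19)/(6*(k**3 + 8*k**2 + 19*k + 12)).
Check: Δs_k = 2*(3*k + 7)/(k**5 + 15*k**4 + 85*k**3 + 225*k**2 + 274*k + 120). ✓
Σ_(k=0)^(5) t_k = s_(6) − s_(0) = 103/630 − (0) = 103/630.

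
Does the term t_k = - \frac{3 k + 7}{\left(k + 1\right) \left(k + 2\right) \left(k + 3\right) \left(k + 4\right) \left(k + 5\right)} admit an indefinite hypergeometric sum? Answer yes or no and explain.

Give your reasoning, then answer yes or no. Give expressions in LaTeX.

Step 1: r(k) = (k + 1)*(3*k + 10)/((k + 6)*(3*k + 7)).
A = k + 1, B = k + 6, C = k + 7/3.
Set up (k + 1)·f(k+1) − (k + 5)·f(k) − (k + 7/3) = 0.
From deg A=1, deg B=1, deg C=1: d=4.
A polynomial solution: f(k) = k*(k + 2)*(k**2 + 8*k + 19)/36.
Certificate R = B(k−1)f/C = k*(k + 2)*(k + 5)*(k**2 + 8*k + 19)/(12*(3*k + 7)) gives s_k = k*(-k**2 - 8*k - 19)/(12*(k**3 + 8*k**2 + 19*k + 12)).
s_(k+1) − s_k = (-3*k - 7)/(k**5 + 15*k**4 + 85*k**3 + 225*k**2 + 274*k + 120) = t_k.

Yes. s_k = \frac{k \left(- k^{2} - 8 k - 19\right)}{12 \left(k^{3} + 8 k^{2} + 19 k + 12\right)}.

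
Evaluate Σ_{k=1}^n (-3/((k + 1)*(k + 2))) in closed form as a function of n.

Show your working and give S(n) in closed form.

Compute t_(k+1)/t_k: get (k + 1)/(k + 3).
So A=k + 1 and B=k + 3, with C=1.
f must satisfy (k + 1)·f(k+1) − (k + 2)·f(k) = 1.
From deg A=1, deg B=1, deg C=0: d=1.
Coefficient equations give f(k) = k.
Get s_k = R·t_k = -3*k/(k + 1) with R(k) = B(k−1)f(k)/C(k) = k*(k + 2).
s_(k+1) − s_k = -3/(k**2 + 3*k + 2) = t_k.
Evaluate: s_(n+1) = 3*(-n - 1)/(n + 2); subtract s_(1) = -3/2 ⇒ S(n) = -3*n/(2*n + 4).

S(n) = -3*n/(2*n + 4)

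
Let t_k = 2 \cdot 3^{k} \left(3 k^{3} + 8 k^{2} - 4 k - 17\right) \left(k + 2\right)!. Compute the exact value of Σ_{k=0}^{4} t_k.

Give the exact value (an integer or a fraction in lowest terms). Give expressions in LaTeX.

Σ = 34292164

t_(k+1)/t_k = 3*(3*k**4 + 26*k**3 + 72*k**2 + 53*k - 30)/(3*k**3 + 8*k**2 - 4*k - 17).
So A=3*k + 9 and B=1, with C=k**3 + 8*k**2/3 - 4*k/3 - 17/3.
Solve (3*k + 9)·f(k+1) − (1)·f(k) = k**3 + 8*k**2/3 - 4*k/3 - 17/3.
From deg A=1, deg B=0, deg C=3: d=2.
Solve for f: f(k) = (k**2 - 2*k - 1)/3 (degree 2 ≤ 2).
Certificate R = B(k−1)f/C = (k**2 - 2*k - 1)/(3*k**3 + 8*k**2 - 4*k - 17) gives s_k = 2*3**k*(k**2 - 2*k - 1)*factorial(k + 2).
Δs = 2*3**k*(3*k**3 + 8*k**2 - 4*k - 17)*factorial(k + 2), as required.
Telescoping: Σ = s_(5) − s_(0) = 34292160 − (-4) = 34292164.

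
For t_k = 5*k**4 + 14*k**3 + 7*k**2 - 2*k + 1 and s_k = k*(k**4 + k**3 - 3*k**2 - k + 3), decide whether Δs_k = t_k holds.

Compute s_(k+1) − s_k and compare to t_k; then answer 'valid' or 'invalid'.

Valid: the claim telescopes to t_k.

s_(k+1) = k**5 + 6*k**4 + 11*k**3 + 6*k**2 + k + 1
s_(k+1) − s_k = 5*k**4 + 14*k**3 + 7*k**2 - 2*k + 1
(s_(k+1) − s_k) − t_k = 0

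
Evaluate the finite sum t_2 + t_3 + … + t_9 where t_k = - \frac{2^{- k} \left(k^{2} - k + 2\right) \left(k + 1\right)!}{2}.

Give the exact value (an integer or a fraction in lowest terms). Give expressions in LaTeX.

Σ = -311850

Compute t_(k+1)/t_k: get (k + 2)*(-k + (k + 1)**2 + 1)/(2*(k**2 - k + 2)).
Gosper form: A/B · C(k+1)/C(k) with A=k/2 + 1, B=1, C=k**2 - k + 2.
f must satisfy (k/2 + 1)·f(k+1) − (1)·f(k) = k**2 - k + 2.
Degrees (1,0,2) ⇒ d ≤ 1.
Coefficient equations give f(k) = 2*(k - 2).
Get s_k = R·t_k = -(k - 2)*factorial(k + 1)/2**k with R(k) = B(k−1)f(k)/C(k) = 2*(k - 2)/(k**2 - k + 2).
Check: Δs_k = -(k**2 - k + 2)*factorial(k + 1)/(2*2**k). ✓
Σ_(k=2)^(9) t_k = s_(10) − s_(2) = -311850 − (0) = -311850.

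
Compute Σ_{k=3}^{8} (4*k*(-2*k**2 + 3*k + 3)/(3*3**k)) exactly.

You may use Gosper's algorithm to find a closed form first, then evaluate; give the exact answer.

Σ = -77272/19683

r(k) = (k + 1)*(3*k - 2*(k + 1)**2 + 6)/(3*k*(-2*k**2 + 3*k + 3)) after simplifying.
Take A(k)=1/3, B(k)=1, C(k)=k**3 - 3*k**2/2 - 3*k/2.
Set up (1/3)·f(k+1) − (1)·f(k) − (k**3 - 3*k**2/2 - 3*k/2) = 0.
Degrees (0,0,3) ⇒ d ≤ 3.
A polynomial solution: f(k) = -3*(2*k**3 + 1)/4.
Get s_k = R·t_k = 2*(2*k**3 + 1)/3**k with R(k) = B(k−1)f(k)/C(k) = -3*(2*k**3 + 1)/(2*k*(2*k**2 - 3*k - 3)).
s_(k+1) − s_k = 4*(-3*k**3 + (k + 1)**3 - 1)/(3*3**k) = t_k.
Telescoping: Σ = s_(9) − s_(3) = 2918/19683 − (110/27) = -77272/19683.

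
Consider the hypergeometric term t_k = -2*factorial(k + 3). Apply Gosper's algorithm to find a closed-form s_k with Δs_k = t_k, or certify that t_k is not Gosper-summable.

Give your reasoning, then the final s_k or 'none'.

Compute t_(k+1)/t_k: get k + 4.
A = k + 4, B = 1, C = 1.
Need (k + 4)·f(k+1) − (1)·f(k) = 1.
d = -1 from the (1,0,0) case.
Negative degree bound (-1): no f exists, t_k not Gosper-summable.

no hypergeometric antidifference exists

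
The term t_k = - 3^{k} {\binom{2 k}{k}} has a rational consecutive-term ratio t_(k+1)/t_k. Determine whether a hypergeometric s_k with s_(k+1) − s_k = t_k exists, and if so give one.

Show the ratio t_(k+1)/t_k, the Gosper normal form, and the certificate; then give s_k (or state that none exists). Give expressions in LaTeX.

not Gosper-summable; s_k does not exist

The ratio is 6*(2*k + 1)/(k + 1).
A = 12*k + 6, B = k + 1, C = 1.
f must satisfy (12*k + 6)·f(k+1) − (k)·f(k) = 1.
deg f ≤ -1 (via 1,1,0).
deg f ≤ -1 is impossible — no certificate.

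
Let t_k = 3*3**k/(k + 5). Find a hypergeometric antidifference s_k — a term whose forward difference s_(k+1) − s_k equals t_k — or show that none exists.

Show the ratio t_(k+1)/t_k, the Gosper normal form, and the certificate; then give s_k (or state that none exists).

none (Gosper's algorithm certifies no s_k)

Compute t_(k+1)/t_k: get 3*(k + 5)/(k + 6).
A = 3*k + 15, B = k + 6, C = 1.
f must satisfy (3*k + 15)·f(k+1) − (k + 5)·f(k) = 1.
From deg A=1, deg B=1, deg C=0: d=-1.
Bound -1 < 0, so the key equation has no polynomial solution.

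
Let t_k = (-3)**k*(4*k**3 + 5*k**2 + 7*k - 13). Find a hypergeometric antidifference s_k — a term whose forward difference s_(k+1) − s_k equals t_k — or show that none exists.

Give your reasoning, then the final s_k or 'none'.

s_k = (-3)**k*(-k**3 + k**2 - k + 4)

Step 1: r(k) = 3*(-4*k**3 - 17*k**2 - 29*k - 3)/(4*k**3 + 5*k**2 + 7*k - 13).
A = -3, B = 1, C = k**3 + 5*k**2/4 + 7*k/4 - 13/4.
f must satisfy (-3)·f(k+1) − (1)·f(k) = k**3 + 5*k**2/4 + 7*k/4 - 13/4.
deg f ≤ 3 (via 0,0,3).
Match coefficients ⇒ f(k) = -(k**3 - k**2 + k - 4)/4.
Then R = B(k−1)f/C = -(k**3 - k**2 + k - 4)/(4*k**3 + 5*k**2 + 7*k - 13), so s_k = R(k)·t_k = (-3)**k*(-k**3 + k**2 - k + 4).
Verify: (-3)**k*(4*k**3 + 5*k**2 + 7*k - 13) matches t_k.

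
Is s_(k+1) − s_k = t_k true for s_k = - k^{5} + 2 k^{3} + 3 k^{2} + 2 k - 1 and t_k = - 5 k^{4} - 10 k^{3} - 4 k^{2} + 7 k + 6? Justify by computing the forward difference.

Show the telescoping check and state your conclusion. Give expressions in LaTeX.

valid (s_(k+1) − s_k reduces to t_k)

s_(k+1) = -k**5 - 5*k**4 - 8*k**3 - k**2 + 9*k + 5
s_(k+1) − s_k = -5*k**4 - 10*k**3 - 4*k**2 + 7*k + 6
(s_(k+1) − s_k) − t_k = 0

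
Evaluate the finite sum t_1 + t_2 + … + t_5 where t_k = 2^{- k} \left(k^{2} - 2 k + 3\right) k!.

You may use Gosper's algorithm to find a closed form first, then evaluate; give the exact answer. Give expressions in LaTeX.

Σ = 91

The ratio is (k**3 + k**2 + 2*k + 2)/(2*(k**2 - 2*k + 3)).
Gosper form: A/B · C(k+1)/C(k) with A=k/2 + 1/2, B=1, C=k**2 - 2*k + 3.
f must satisfy (k/2 + 1/2)·f(k+1) − (1)·f(k) = k**2 - 2*k + 3.
Bound: deg f ≤ 1.
Solve for f: f(k) = 2*(k - 2) (degree 1 ≤ 1).
Then R = B(k−1)f/C = 2*(k - 2)/(k**2 - 2*k + 3), so s_k = R(k)·t_k = 2**(1 - k)*(k - 2)*factorial(k).
Δs = (k**2 - 2*k + 3)*factorial(k)/2**k, as required.
Σ_(k=1)^(5) t_k = s_(6) − s_(1) = 90 − (-1) = 91.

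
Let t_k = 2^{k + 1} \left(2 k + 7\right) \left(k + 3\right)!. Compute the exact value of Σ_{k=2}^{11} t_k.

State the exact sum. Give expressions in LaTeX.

t_(k+1)/t_k = 2*(k + 4)*(2*k + 9)/(2*k + 7).
Factor: A=2*k + 8; B=1; C=k + 7/2.
Solve (2*k + 8)·f(k+1) − (1)·f(k) = k + 7/2.
Degrees (1,0,1) ⇒ d ≤ 0.
Coefficient equations give f(k) = 1/2.
R(k) = B(k−1)·f(k)/C(k) = 1/(2*k + 7); s_k = R·t_k = 2**(k + 1)*factorial(k + 3).
s_(k+1) − s_k = 2**(k + 1)*(2*k + 7)*factorial(k + 3) = t_k.
Σ_(k=2)^(11) t_k = s_(12) − s_(2) = 10712468422656000 − (960) = 10712468422655040.

Σ = 10712468422655040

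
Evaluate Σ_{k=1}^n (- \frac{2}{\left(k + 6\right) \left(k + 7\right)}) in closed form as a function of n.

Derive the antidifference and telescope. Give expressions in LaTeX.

S(n) = - \frac{2 n}{7 n + 49}

r(k) = (k + 6)/(k + 8) after simplifying.
Factor: A=k + 6; B=k + 8; C=1.
Key eq: (k + 6)·f(k+1) = (k + 7)·f(k) + (1).
Degrees (1,1,0) ⇒ d ≤ 1.
Solving with deg f ≤ 1: f(k) = k/6.
Get s_k = R·t_k = -k/(3*k + 18) with R(k) = B(k−1)f(k)/C(k) = k*(k + 7)/6.
s_(k+1) − s_k = -2/(k**2 + 13*k + 42) = t_k.
s_(n+1) = (-n - 1)/(3*(n + 7)) and s_(1) = -1/21, so S(n) = -2*n/(7*n + 49).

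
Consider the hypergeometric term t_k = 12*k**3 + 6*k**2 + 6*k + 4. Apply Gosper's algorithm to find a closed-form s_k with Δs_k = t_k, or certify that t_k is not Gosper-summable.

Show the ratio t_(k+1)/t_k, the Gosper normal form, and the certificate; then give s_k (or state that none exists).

s_k = k*(3*k**3 - 4*k**2 + 3*k + 2)

r(k) = (6*k**3 + 21*k**2 + 27*k + 14)/(6*k**3 + 3*k**2 + 3*k + 2) after simplifying.
A = 1, B = 1, C = k**3 + k**2/2 + k/2 + 1/3.
Key eq: (1)·f(k+1) = (1)·f(k) + (k**3 + k**2/2 + k/2 + 1/3).
Bound: deg f ≤ 4.
Solve for f: f(k) = k*(3*k**3 - 4*k**2 + 3*k + 2)/12 (degree 4 ≤ 4).
So s_k = (B(k−1)f/C)·t_k = (k*(3*k**3 - 4*k**2 + 3*k + 2)/(2*(6*k**3 + 3*k**2 + 3*k + 2)))·t_k = k*(3*k**3 - 4*k**2 + 3*k + 2).
s_(k+1) − s_k = 12*k**3 + 6*k**2 + 6*k + 4 = t_k.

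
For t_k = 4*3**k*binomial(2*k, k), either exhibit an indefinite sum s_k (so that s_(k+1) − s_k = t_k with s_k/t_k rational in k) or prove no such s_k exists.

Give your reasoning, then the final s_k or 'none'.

Ratio r(k) = 6*(2*k + 1)/(k + 1).
Factor: A=12*k + 6; B=k + 1; C=1.
Need (12*k + 6)·f(k+1) − (k)·f(k) = 1.
d = -1 from the (1,1,0) case.
d = -1 < 0 ⇒ no nonzero polynomial f; not summable.

not Gosper-summable; s_k does not exist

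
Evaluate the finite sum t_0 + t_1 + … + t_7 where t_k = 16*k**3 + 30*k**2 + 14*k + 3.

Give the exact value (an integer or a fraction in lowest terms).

Compute t_(k+1)/t_k: get (16*k**3 + 78*k**2 + 122*k + 63)/(16*k**3 + 30*k**2 + 14*k + 3).
Take A(k)=1, B(k)=1, C(k)=k**3 + 15*k**2/8 + 7*k/8 + 3/16.
Need (1)·f(k+1) − (1)·f(k) = k**3 + 15*k**2/8 + 7*k/8 + 3/16.
From deg A=0, deg B=0, deg C=3: d=4.
Match coefficients ⇒ f(k) = k*(2*k - 1)*(2*k**2 + 2*k - 1)/16.
Get s_k = R·t_k = k*(4*k**3 + 2*k**2 - 4*k + 1) with R(k) = B(k−1)f(k)/C(k) = k*(2*k - 1)*(2*k**2 + 2*k - 1)/(16*k**3 + 30*k**2 + 14*k + 3).
Check: Δs_k = 16*k**3 + 30*k**2 + 14*k + 3. ✓
Telescoping: Σ = s_(8) − s_(0) = 17160 − (0) = 17160.

Σ = 17160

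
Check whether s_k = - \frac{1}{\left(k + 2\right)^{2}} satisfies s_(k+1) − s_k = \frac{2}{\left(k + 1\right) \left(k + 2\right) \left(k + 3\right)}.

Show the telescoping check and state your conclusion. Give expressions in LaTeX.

s_(k+1) = -1/(k + 3)**2
s_(k+1) − s_k = -1/(k + 3)**2 + (k + 2)**(-2)
(s_(k+1) − s_k) − t_k = (-3*k - 7)/(k**5 + 11*k**4 + 47*k**3 + 97*k**2 + 96*k + 36)

Invalid: residual \frac{- 3 k - 7}{k^{5} + 11 k^{4} + 47 k^{3} + 97 k^{2} + 96 k + 36} ≠ 0.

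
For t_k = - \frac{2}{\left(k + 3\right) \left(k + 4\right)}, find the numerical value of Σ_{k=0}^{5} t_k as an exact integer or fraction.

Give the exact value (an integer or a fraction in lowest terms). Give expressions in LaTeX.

Step 1: r(k) = (k + 3)/(k + 5).
A = k + 3, B = k + 5, C = 1.
Key eq: (k + 3)·f(k+1) = (k + 4)·f(k) + (1).
Bound: deg f ≤ 1.
Solving with deg f ≤ 1: f(k) = k/3.
Then R = B(k−1)f/C = k*(k + 4)/3, so s_k = R(k)·t_k = -2*k/(3*k + 9).
s_(k+1) − s_k = -2/(k**2 + 7*k + 12) = t_k.
Σ_(k=0)^(5) t_k = s_(6) − s_(0) = -4/9 − (0) = -4/9.

Σ = -4/9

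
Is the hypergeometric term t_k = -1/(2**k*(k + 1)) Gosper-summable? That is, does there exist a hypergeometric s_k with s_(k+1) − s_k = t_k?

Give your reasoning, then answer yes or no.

No — t_k has no hypergeometric antidifference.

Ratio r(k) = (k + 1)/(2*(k + 2)).
Normal form (A,B,C) = (k/2 + 1/2, k + 2, 1).
Set up (k/2 + 1/2)·f(k+1) − (k + 1)·f(k) − (1) = 0.
Degrees (1,1,0) ⇒ d ≤ -1.
deg f ≤ -1 is impossible — no certificate.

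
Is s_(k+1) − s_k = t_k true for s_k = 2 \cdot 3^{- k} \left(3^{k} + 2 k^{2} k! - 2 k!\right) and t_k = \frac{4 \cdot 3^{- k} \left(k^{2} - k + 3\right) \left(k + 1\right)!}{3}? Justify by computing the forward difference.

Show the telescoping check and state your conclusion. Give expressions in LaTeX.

Valid — Δs_k = t_k.

s_(k+1) = 2*(3*3**k + 2*k**3*factorial(k) + 6*k**2*factorial(k) + 4*k*factorial(k))/(3*3**k)
s_(k+1) − s_k = 4*(k**2 - k + 3)*factorial(k + 1)/(3*3**k)
(s_(k+1) − s_k) − t_k = 0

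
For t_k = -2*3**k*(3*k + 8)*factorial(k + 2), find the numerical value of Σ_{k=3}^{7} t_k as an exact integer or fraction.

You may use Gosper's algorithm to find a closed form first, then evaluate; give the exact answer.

Compute t_(k+1)/t_k: get 3*(k + 3)*(3*k + 11)/(3*k + 8).
Normal form (A,B,C) = (3*k + 9, 1, k + 8/3).
Solve (3*k + 9)·f(k+1) − (1)·f(k) = k + 8/3.
From deg A=1, deg B=0, deg C=1: d=0.
Solve for f: f(k) = 1/3 (degree 0 ≤ 0).
Then R = B(k−1)f/C = 1/(3*k + 8), so s_k = R(k)·t_k = -2*3**k*factorial(k + 2).
Verify: -2*3**k*(3*k + 8)*factorial(k + 2) matches t_k.
Evaluate s at k=8 and k=3: -47617113600 and -6480; difference -47617107120.

Σ = -47617107120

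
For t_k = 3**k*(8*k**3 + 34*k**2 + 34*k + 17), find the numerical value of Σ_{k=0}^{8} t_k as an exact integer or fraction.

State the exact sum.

Compute t_(k+1)/t_k: get 3*(8*k**3 + 58*k**2 + 126*k + 93)/(8*k**3 + 34*k**2 + 34*k + 17).
So A=3 and B=1, with C=k**3 + 17*k**2/4 + 17*k/4 + 17/8.
Set up (3)·f(k+1) − (1)·f(k) − (k**3 + 17*k**2/4 + 17*k/4 + 17/8) = 0.
Bound: deg f ≤ 3.
Solve for f: f(k) = (4*k**3 - k**2 + 2*k + 1)/8 (degree 3 ≤ 3).
Certificate R = B(k−1)f/C = (4*k**3 - k**2 + 2*k + 1)/(8*k**3 + 34*k**2 + 34*k + 17) gives s_k = 3**k*(4*k**3 - k**2 + 2*k + 1).
Check: Δs_k = 3**k*(8*k**3 + 34*k**2 + 34*k + 17). ✓
Telescoping: Σ = s_(9) − s_(0) = 56175282 − (1) = 56175281.

Σ = 56175281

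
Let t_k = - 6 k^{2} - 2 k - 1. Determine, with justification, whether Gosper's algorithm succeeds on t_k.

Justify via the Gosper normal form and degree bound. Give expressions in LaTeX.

Yes. s_k = k \left(- 2 k^{2} + 2 k - 1\right).

t_(k+1)/t_k = (6*k**2 + 14*k + 9)/(6*k**2 + 2*k + 1).
Gosper form: A/B · C(k+1)/C(k) with A=1, B=1, C=k**2 + k/3 + 1/6.
Solve (1)·f(k+1) − (1)·f(k) = k**2 + k/3 + 1/6.
From deg A=0, deg B=0, deg C=2: d=3.
Solving with deg f ≤ 3: f(k) = k*(2*k**2 - 2*k + 1)/6.
R(k) = B(k−1)·f(k)/C(k) = k*(2*k**2 - 2*k + 1)/(6*k**2 + 2*k + 1); s_k = R·t_k = k*(-2*k**2 + 2*k - 1).
s_(k+1) − s_k = -6*k**2 - 2*k - 1 = t_k.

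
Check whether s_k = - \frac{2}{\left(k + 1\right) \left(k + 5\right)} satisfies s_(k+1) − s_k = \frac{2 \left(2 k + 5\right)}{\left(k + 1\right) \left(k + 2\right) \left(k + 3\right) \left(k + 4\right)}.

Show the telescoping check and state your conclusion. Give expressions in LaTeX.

s_(k+1) = -2/((k + 2)*(k + 6))
s_(k+1) − s_k = 2*(2*k + 7)/(k**4 + 14*k**3 + 65*k**2 + 112*k + 60)
(s_(k+1) − s_k) − t_k = 12*(-k**2 - 7*k - 11)/(k**6 + 21*k**5 + 175*k**4 + 735*k**3 + 1624*k**2 + 1764*k + 720)

Invalid: residual \frac{12 \left(- k^{2} - 7 k - 11\right)}{k^{6} + 21 k^{5} + 175 k^{4} + 735 k^{3} + 1624 k^{2} + 1764 k + 720} ≠ 0.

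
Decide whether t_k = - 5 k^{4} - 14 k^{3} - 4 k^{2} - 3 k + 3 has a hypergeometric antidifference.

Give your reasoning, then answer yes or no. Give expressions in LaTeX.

Yes. s_k = k \left(- k^{4} - k^{3} + 4 k^{2} - 3 k + 4\right).

Compute t_(k+1)/t_k: get (5*k**4 + 34*k**3 + 76*k**2 + 73*k + 23)/(5*k**4 + 14*k**3 + 4*k**2 + 3*k - 3).
So A=1 and B=1, with C=k**4 + 14*k**3/5 + 4*k**2/5 + 3*k/5 - 3/5.
Solve (1)·f(k+1) − (1)·f(k) = k**4 + 14*k**3/5 + 4*k**2/5 + 3*k/5 - 3/5.
deg f ≤ 5 (via 0,0,4).
Solving with deg f ≤ 5: f(k) = k*(k**4 + k**3 - 4*k**2 + 3*k - 4)/5.
Get s_k = R·t_k = k*(-k**4 - k**3 + 4*k**2 - 3*k + 4) with R(k) = B(k−1)f(k)/C(k) = k*(k**4 + k**3 - 4*k**2 + 3*k - 4)/(5*k**4 + 14*k**3 + 4*k**2 + 3*k - 3).
Check: Δs_k = -5*k**4 - 14*k**3 - 4*k**2 - 3*k + 3. ✓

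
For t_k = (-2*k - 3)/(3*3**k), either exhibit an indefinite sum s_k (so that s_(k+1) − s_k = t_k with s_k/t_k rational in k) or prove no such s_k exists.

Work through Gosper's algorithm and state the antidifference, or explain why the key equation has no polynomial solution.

s_k = (k + 2)/3**k

t_(k+1)/t_k = (2*k + 5)/(3*(2*k + 3)).
Normal form (A,B,C) = (1/3, 1, k + 3/2).
Key eq: (1/3)·f(k+1) = (1)·f(k) + (k + 3/2).
Degrees (0,0,1) ⇒ d ≤ 1.
Solve for f: f(k) = -3*(k + 2)/2 (degree 1 ≤ 1).
R(k) = B(k−1)·f(k)/C(k) = -3*(k + 2)/(2*k + 3); s_k = R·t_k = (k + 2)/3**k.
Check: Δs_k = (-2*k - 3)/(3*3**k). ✓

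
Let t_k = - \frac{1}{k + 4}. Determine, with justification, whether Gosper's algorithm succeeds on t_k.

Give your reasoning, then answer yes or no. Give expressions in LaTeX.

The ratio is (k + 4)/(k + 5).
Factor: A=k + 4; B=k + 5; C=1.
Need (k + 4)·f(k+1) − (k + 4)·f(k) = 1.
From deg A=1, deg B=1, deg C=0: d=0.
Put f(k) = c0: A·f(k+1) − B(k−1)·f(k) − C = -1; need -1 = 0 — inconsistent ⇒ no f, not summable.

No. Not Gosper-summable.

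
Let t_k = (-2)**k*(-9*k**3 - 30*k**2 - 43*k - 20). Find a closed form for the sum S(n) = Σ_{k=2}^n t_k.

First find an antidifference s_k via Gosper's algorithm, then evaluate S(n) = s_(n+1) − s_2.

S(n) = -6*(-2)**n*n**3 - 26*(-2)**n*n**2 - 40*(-2)**n*n - 20*(-2)**n - 184

Ratio r(k) = 2*(-9*k**3 - 57*k**2 - 130*k - 102)/(9*k**3 + 30*k**2 + 43*k + 20).
Factor: A=-2; B=1; C=k**3 + 10*k**2/3 + 43*k/9 + 20/9.
Set up (-2)·f(k+1) − (1)·f(k) − (k**3 + 10*k**2/3 + 43*k/9 + 20/9) = 0.
Bound: deg f ≤ 3.
Solving with deg f ≤ 3: f(k) = -k*(3*k**2 + 4*k + 3)/9.
So s_k = (B(k−1)f/C)·t_k = (-k*(3*k**2 + 4*k + 3)/(9*k**3 + 30*k**2 + 43*k + 20))·t_k = (-2)**k*k*(3*k**2 + 4*k + 3).
s_(k+1) − s_k = (-2)**k*(-9*k**3 - 30*k**2 - 43*k - 20) = t_k.
Σ_(k=2)^n t_k = s_(n+1) − s_(2) = ((-2)**(n + 1)*(3*n**3 + 13*n**2 + 20*n + 10)) − (184), i.e. -6*(-2)**n*n**3 - 26*(-2)**n*n**2 - 40*(-2)**n*n - 20*(-2)**n - 184.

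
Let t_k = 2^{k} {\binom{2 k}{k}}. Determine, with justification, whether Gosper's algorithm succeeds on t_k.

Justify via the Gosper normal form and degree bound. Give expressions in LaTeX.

The ratio is 4*(2*k + 1)/(k + 1).
Gosper form: A/B · C(k+1)/C(k) with A=8*k + 4, B=k + 1, C=1.
Need (8*k + 4)·f(k+1) − (k)·f(k) = 1.
deg f ≤ -1 (via 1,1,0).
deg f ≤ -1 is impossible — no certificate.

No. Not Gosper-summable.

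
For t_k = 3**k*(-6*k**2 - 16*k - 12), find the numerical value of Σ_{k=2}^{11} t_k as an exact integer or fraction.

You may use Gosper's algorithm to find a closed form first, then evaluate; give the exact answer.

Σ = -224799426

r(k) = 3*(3*k**2 + 14*k + 17)/(3*k**2 + 8*k + 6) after simplifying.
A = 3, B = 1, C = k**2 + 8*k/3 + 2.
Need (3)·f(k+1) − (1)·f(k) = k**2 + 8*k/3 + 2.
From deg A=0, deg B=0, deg C=2: d=2.
A polynomial solution: f(k) = (3*k**2 - k + 3)/6.
Then R = B(k−1)f/C = (3*k**2 - k + 3)/(2*(3*k**2 + 8*k + 6)), so s_k = R(k)·t_k = 3**k*(-3*k**2 + k - 3).
Δs = 3**k*(-6*k**2 - 16*k - 12), as required.
Evaluate s at k=12 and k=2: -224799543 and -117; difference -224799426.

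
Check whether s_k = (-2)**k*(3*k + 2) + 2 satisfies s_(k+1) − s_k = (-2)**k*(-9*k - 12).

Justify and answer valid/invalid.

valid (s_(k+1) − s_k reduces to t_k)

s_(k+1) = -2*(-2)**k*(3*k + 5) + 2
s_(k+1) − s_k = (-2)**k*(-9*k - 12)
(s_(k+1) − s_k) − t_k = 0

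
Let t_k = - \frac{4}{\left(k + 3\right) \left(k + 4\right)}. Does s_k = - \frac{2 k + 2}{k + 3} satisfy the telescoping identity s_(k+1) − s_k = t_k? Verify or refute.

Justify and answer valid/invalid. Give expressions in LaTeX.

Valid: the claim telescopes to t_k.

s_(k+1) = 2*(-k - 2)/(k + 4)
s_(k+1) − s_k = -4/(k**2 + 7*k + 12)
(s_(k+1) − s_k) − t_k = 0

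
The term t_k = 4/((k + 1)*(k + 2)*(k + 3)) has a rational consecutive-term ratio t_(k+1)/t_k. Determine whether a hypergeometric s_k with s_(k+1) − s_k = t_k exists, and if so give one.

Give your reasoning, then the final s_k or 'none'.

s_k = k*(k + 3)/((k + 1)*(k + 2))

The ratio is (k + 1)/(k + 4).
Factor: A=k + 1; B=k + 4; C=1.
Key eq: (k + 1)·f(k+1) = (k + 3)·f(k) + (1).
d = 2 from the (1,1,0) case.
A polynomial solution: f(k) = k*(k + 3)/4.
Certificate R = B(k−1)f/C = k*(k + 3)**2/4 gives s_k = k*(k + 3)/((k + 1)*(k + 2)).
s_(k+1) − s_k = 4/(k**3 + 6*k**2 + 11*k + 6) = t_k.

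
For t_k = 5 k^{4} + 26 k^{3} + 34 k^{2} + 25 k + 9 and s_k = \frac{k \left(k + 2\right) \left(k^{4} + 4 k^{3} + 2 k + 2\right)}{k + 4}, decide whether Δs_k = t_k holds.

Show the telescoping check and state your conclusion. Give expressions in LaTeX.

s_(k+1) = (k + 1)*(k + 3)*(2*k + (k + 1)**4 + 4*(k + 1)**3 + 4)/(k + 5)
s_(k+1) − s_k = (5*k**6 + 63*k**5 + 284*k**4 + 575*k**3 + 596*k**2 + 367*k + 108)/(k**2 + 9*k + 20)
(s_(k+1) − s_k) − t_k = 2*(-4*k**5 - 42*k**4 - 138*k**3 - 159*k**2 - 107*k - 36)/(k**2 + 9*k + 20)

Invalid: residual \frac{2 \left(- 4 k^{5} - 42 k^{4} - 138 k^{3} - 159 k^{2} - 107 k - 36\right)}{k^{2} + 9 k + 20} ≠ 0.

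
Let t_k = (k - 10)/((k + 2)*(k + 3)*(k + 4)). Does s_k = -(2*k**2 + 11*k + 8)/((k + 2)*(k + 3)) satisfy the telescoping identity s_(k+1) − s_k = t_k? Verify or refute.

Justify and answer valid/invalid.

s_(k+1) = (-11*k - 2*(k + 1)**2 - 19)/((k + 3)*(k + 4))
s_(k+1) − s_k = (k - 10)/(k**3 + 9*k**2 + 26*k + 24)
(s_(k+1) − s_k) − t_k = 0

valid; difference matches t_k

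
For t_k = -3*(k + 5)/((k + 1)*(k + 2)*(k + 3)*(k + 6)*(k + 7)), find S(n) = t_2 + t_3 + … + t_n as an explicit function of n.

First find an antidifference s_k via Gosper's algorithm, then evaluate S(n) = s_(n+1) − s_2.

S(n) = (-n**3 - 12*n**2 - 41*n + 54)/(96*(n**3 + 12*n**2 + 41*n + 42))

The ratio is (k + 1)*(k + 6)**2/((k + 4)*(k + 5)*(k + 8)).
Take A(k)=k + 1, B(k)=k + 8, C(k)=k**3 + 14*k**2 + 65*k + 100.
f must satisfy (k + 1)·f(k+1) − (k + 7)·f(k) = k**3 + 14*k**2 + 65*k + 100.
Bound: deg f ≤ 6.
Coefficient equations give f(k) = k*(k + 3)*(k + 4)**2*(k + 5)**2/36.
Certificate R = B(k−1)f/C = k*(k + 3)*(k + 4)*(k + 7)/36 gives s_k = k*(-k**2 - 9*k - 20)/(12*(k**3 + 9*k**2 + 20*k + 12)).
Δs = 3*(-k - 5)/(k**5 + 19*k**4 + 131*k**3 + 401*k**2 + 540*k + 252), as required.
s_(n+1) = (-n**3 - 12*n**2 - 41*n - 30)/(12*(n**3 + 12*n**2 + 41*n + 42)) and s_(2) = -7/96, so S(n) = (-n**3 - 12*n**2 - 41*n + 54)/(96*(n**3 + 12*n**2 + 41*n + 42)).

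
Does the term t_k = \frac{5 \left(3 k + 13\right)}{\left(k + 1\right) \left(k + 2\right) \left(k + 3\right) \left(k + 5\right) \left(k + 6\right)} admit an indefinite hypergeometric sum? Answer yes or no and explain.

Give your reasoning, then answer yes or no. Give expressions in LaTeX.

Yes. s_k = \frac{k \left(k^{2} + 8 k + 17\right)}{2 \left(k^{3} + 8 k^{2} + 17 k + 10\right)}.

Compute t_(k+1)/t_k: get (k + 1)*(k + 5)*(3*k + 16)/((k + 4)*(k + 7)*(3*k + 13)).
So A=k + 1 and B=k + 7, with C=k**2 + 25*k/3 + 52/3.
f must satisfy (k + 1)·f(k+1) − (k + 6)·f(k) = k**2 + 25*k/3 + 52/3.
deg f ≤ 5 (via 1,1,2).
Match coefficients ⇒ f(k) = k*(k + 3)*(k + 4)*(k**2 + 8*k + 17)/30.
So s_k = (B(k−1)f/C)·t_k = (k*(k + 3)*(k + 6)*(k**2 + 8*k + 17)/(10*(3*k + 13)))·t_k = k*(k**2 + 8*k + 17)/(2*(k**3 + 8*k**2 + 17*k + 10)).
Verify: 5*(3*k + 13)/(k**5 + 17*k**4 + 107*k**3 + 307*k**2 + 396*k + 180) matches t_k.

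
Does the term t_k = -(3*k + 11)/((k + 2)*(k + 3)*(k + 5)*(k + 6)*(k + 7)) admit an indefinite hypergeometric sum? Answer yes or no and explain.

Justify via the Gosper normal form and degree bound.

Yes. s_k = k*(-k**2 - 13*k - 52)/(60*(k**3 + 13*k**2 + 52*k + 60)).

r(k) = (k + 2)*(k + 5)*(3*k + 14)/((k + 4)*(k + 8)*(3*k + 11)) after simplifying.
So A=k + 2 and B=k + 8, with C=k**2 + 23*k/3 + 44/3.
Solve (k + 2)·f(k+1) − (k + 7)·f(k) = k**2 + 23*k/3 + 44/3.
deg f ≤ 5 (via 1,1,2).
A polynomial solution: f(k) = k*(k + 3)*(k + 4)*(k**2 + 13*k + 52)/180.
Then R = B(k−1)f/C = k*(k + 3)*(k + 7)*(k**2 + 13*k + 52)/(60*(3*k + 11)), so s_k = R(k)·t_k = k*(-k**2 - 13*k - 52)/(60*(k**3 + 13*k**2 + 52*k + 60)).
Verify: (-3*k - 11)/(k**5 + 23*k**4 + 203*k**3 + 853*k**2 + 1692*k + 1260) matches t_k.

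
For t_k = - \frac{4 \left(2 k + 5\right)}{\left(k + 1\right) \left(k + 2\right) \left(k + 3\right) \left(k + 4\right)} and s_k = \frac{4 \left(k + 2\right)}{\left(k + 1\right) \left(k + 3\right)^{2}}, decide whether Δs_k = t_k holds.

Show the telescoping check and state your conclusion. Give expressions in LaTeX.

Invalid: residual \frac{4 \left(3 k^{2} + 17 k + 23\right)}{k^{6} + 17 k^{5} + 117 k^{4} + 415 k^{3} + 794 k^{2} + 768 k + 288} ≠ 0.

s_(k+1) = 4*(k + 3)/((k + 2)*(k + 4)**2)
s_(k+1) − s_k = 4*((k + 1)*(k + 3)**3 - (k + 2)**2*(k + 4)**2)/((k + 1)*(k + 2)*(k + 3)**2*(k + 4)**2)
(s_(k+1) − s_k) − t_k = 4*(3*k**2 + 17*k + 23)/(k**6 + 17*k**5 + 117*k**4 + 415*k**3 + 794*k**2 + 768*k + 288)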